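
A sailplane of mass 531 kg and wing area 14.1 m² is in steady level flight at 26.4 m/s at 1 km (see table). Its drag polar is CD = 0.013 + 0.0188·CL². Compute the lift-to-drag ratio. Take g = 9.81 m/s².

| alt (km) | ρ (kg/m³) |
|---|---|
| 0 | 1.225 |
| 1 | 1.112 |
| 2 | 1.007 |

L/D = 31.7

At 1 km, from the table: ρ = 1.112 kg/m³.
Level flight ⇒ L = W = m·g = 531 × 9.81 = 5209.1 N.
q = ½ρv² = ½ × 1.112 × 26.4² = 387.5 Pa.
Required CL = L/(qS) = 5209.1/(387.5·14.1) = 0.9534.
CD = 0.013 + 0.0188 × 0.9534² = 0.03009.
L/D = CL/CD = 0.9534 / 0.03009 = 31.7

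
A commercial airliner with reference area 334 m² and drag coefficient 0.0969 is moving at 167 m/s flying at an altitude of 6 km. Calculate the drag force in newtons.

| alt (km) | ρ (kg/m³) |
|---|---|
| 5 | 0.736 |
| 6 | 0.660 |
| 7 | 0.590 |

D = 2.98×10^5 N

At 6 km, from the table: ρ = 0.660 kg/m³.
D = ½ρv²S·CD = ½ × 0.66 × 167² × 334 × 0.0969 = 2.98×10^5 N ≈ 298 kN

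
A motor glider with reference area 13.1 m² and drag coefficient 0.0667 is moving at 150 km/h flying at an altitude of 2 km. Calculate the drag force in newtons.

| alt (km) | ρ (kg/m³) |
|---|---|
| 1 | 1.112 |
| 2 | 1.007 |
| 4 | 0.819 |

At 2 km, from the table: ρ = 1.007 kg/m³.
Convert speed: v = 150 km/h ÷ 3.6 = 41.67 m/s.
Dynamic pressure q = ½ρv² = ½ × 1.007 × 41.67² = 874.1 Pa.
D = q·S·CD = 874.1 × 13.1 × 0.0667 = 764 N

D = 764 N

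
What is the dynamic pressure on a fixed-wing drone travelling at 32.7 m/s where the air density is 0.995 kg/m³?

q = 532 Pa

q = ½ρv² = ½ × 0.995 × 32.7² = 532 Pa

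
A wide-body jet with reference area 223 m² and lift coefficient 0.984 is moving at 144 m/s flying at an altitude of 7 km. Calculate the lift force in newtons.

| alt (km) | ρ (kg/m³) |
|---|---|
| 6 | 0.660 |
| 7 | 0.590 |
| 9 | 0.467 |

At 7 km, from the table: ρ = 0.590 kg/m³.
Dynamic pressure q = ½ρv² = ½ × 0.59 × 144² = 6117 Pa.
L = q·S·CL = 6117 × 223 × 0.984 = 1.34×10^6 N ≈ 1340 kN

L = 1.34×10^6 N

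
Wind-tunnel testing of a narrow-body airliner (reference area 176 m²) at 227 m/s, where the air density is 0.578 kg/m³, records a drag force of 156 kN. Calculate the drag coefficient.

From D = ½ρv²S·CD, rearranging gives CD = 2D/(ρv²S).
CD = 2 × 1.56×10^5 / (0.578 × 227² × 176) = 0.0595

CD = 0.0595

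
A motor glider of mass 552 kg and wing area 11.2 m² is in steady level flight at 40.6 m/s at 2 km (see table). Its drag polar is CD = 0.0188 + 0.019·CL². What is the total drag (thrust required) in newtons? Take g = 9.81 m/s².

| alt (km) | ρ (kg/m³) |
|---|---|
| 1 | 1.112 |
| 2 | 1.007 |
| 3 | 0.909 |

At 2 km, from the table: ρ = 1.007 kg/m³.
In steady level flight, lift balances weight: W = mg = 552 × 9.81 = 5415.1 N.
Dynamic pressure q = 0.5 × 1.007 × 40.6² = 829.9 Pa.
Required CL = L/(qS) = 5415.1/(829.9·11.2) = 0.5826.
CD = 0.0188 + 0.019 × 0.5826² = 0.02525.
D = q·S·CD = 829.9 × 11.2 × 0.02525 = 234.7 N

D = 235 N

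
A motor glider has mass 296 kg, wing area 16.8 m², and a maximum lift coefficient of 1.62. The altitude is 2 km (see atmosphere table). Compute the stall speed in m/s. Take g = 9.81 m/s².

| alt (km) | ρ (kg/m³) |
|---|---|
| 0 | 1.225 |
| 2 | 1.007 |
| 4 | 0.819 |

At 2 km, from the table: ρ = 1.007 kg/m³.
At stall, lift equals weight: L = W = m·g = 296 × 9.81 = 2904 N.
V_stall = √(2W/(ρ·S·CL,max)) = √(2 × 2904 / (1.007 × 16.8 × 1.62))
V_stall = √211.9 = 14.6 m/s

V_stall = 14.6 m/s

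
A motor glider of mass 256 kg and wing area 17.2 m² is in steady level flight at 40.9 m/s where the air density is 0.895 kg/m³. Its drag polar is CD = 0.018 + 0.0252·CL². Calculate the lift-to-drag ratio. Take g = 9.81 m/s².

Level flight ⇒ L = W = m·g = 256 × 9.81 = 2511.4 N.
q = ½ρv² = ½ × 0.895 × 40.9² = 748.6 Pa.
CL = W/(q·S) = 2511.4 / (748.6 × 17.2) = 0.195.
CD = 0.018 + 0.0252 × 0.195² = 0.01896.
L/D = CL/CD = 0.195 / 0.01896 = 10.3

L/D = 10.3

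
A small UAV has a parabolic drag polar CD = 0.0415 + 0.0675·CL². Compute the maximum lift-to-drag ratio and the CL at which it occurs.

For CD = CD0 + K·CL², (L/D)max occurs at CL* = √(CD0/K) and equals 1/(2√(K·CD0)).
(L/D)max = 1/(2√(0.0675 × 0.0415)) = 1/(2 × 0.05293) = 9.45
CL* = √(0.0415/0.0675) = 0.784

(L/D)max = 9.45, at CL = 0.784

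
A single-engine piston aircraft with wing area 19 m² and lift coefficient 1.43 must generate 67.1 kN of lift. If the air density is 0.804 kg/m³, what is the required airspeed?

L = ½ρv²S·CL ⇒ v = √(2L/(ρ·S·CL))
v = √(2 × 67100 / (0.804 × 19 × 1.43)) = √6143 = 78.4 m/s

v = 78.4 m/s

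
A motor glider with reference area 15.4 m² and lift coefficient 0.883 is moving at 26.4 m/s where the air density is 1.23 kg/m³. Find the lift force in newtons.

L = 5830 N

L = ½ρv²S·CL = ½ × 1.23 × 26.4² × 15.4 × 0.883 = 5830 N ≈ 5.83 kN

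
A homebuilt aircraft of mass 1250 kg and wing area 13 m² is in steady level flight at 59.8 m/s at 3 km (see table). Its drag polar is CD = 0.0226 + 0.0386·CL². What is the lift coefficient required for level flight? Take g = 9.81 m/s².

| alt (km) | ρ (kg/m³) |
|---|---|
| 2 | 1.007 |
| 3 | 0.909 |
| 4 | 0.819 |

CL = 0.58

At 3 km, from the table: ρ = 0.909 kg/m³.
Level flight ⇒ L = W = m·g = 1250 × 9.81 = 12262 N.
Dynamic pressure q = 0.5 × 0.909 × 59.8² = 1625 Pa.
Required CL = L/(qS) = 12262/(1625·13) = 0.5804.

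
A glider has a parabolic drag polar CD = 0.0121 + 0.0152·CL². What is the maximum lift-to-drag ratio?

(L/D)max = 36.9

For CD = CD0 + K·CL², (L/D)max occurs at CL* = √(CD0/K) and equals 1/(2√(K·CD0)).
(L/D)max = 1/(2√(0.0152 × 0.0121)) = 1/(2 × 0.01356) = 36.9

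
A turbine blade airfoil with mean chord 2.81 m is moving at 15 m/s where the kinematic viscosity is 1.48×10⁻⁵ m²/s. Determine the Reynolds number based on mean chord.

Re = v·c/ν = 15 × 2.81 / (1.48×10⁻⁵) = 2.85×10^6

Re = 2.85×10^6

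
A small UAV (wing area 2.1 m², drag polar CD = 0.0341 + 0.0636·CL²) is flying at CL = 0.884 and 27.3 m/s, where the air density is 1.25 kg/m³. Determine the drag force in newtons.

D = 82 N

CD = 0.0341 + 0.0636 × 0.884² = 0.0838
D = ½ρv²S·CD = ½ × 1.25 × 27.3² × 2.1 × 0.0838 = 82 N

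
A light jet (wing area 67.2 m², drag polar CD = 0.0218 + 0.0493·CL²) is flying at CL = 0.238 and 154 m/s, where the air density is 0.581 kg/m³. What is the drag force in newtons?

CD = 0.0218 + 0.0493 × 0.238² = 0.02459
D = ½ρv²S·CD = ½ × 0.581 × 154² × 67.2 × 0.02459 = 11400 N

D = 11400 N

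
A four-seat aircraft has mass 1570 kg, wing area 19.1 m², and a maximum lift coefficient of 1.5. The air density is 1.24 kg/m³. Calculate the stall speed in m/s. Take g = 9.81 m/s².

Weight W = mg = 1570 × 9.81 = 15400 N.
V_stall = √(2W/(ρ·S·CL,max)) = √(2 × 15400 / (1.24 × 19.1 × 1.5))
V_stall = √867.1 = 29.4 m/s

V_stall = 29.4 m/s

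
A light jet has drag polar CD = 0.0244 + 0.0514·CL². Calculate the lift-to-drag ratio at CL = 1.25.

CD = 0.0244 + 0.0514 × 1.25² = 0.1047
L/D = CL/CD = 1.25 / 0.1047 = 11.9

L/D = 11.9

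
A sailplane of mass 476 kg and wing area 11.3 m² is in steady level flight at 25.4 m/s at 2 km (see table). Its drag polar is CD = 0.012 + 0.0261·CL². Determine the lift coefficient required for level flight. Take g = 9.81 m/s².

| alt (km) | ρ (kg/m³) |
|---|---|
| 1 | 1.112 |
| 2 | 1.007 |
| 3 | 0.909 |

CL = 1.27

At 2 km, from the table: ρ = 1.007 kg/m³.
Weight W = mg = 476 × 9.81 = 4669.6 N; in level flight L = W.
q = ½ρv² = ½ × 1.007 × 25.4² = 324.8 Pa.
Required CL = L/(qS) = 4669.6/(324.8·11.3) = 1.272.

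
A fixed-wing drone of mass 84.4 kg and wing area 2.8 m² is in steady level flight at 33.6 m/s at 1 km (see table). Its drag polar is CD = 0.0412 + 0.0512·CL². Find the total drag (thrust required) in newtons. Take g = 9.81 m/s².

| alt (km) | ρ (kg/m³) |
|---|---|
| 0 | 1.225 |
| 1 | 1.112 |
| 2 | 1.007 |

D = 92.4 N

At 1 km, from the table: ρ = 1.112 kg/m³.
In steady level flight, lift balances weight: W = mg = 84.4 × 9.81 = 827.96 N.
q = ½ρv² = ½ × 1.112 × 33.6² = 627.7 Pa.
CL = 2W/(ρv²S) = 2×827.96/(1.112×33.6²×2.8) = 0.4711.
CD = 0.0412 + 0.0512 × 0.4711² = 0.05256.
D = q·S·CD = 627.7 × 2.8 × 0.05256 = 92.38 N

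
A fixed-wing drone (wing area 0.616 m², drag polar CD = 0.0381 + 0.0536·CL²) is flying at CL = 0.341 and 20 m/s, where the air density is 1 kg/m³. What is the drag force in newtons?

D = 5.46 N

CD = 0.0381 + 0.0536 × 0.341² = 0.04433
D = ½ρv²S·CD = ½ × 1 × 20² × 0.616 × 0.04433 = 5.46 N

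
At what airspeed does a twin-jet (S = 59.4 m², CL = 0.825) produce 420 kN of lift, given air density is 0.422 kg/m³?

L = ½ρv²S·CL ⇒ v = √(2L/(ρ·S·CL))
v = √(2 × 4.2×10^5 / (0.422 × 59.4 × 0.825)) = √40620 = 202 m/s

v = 202 m/s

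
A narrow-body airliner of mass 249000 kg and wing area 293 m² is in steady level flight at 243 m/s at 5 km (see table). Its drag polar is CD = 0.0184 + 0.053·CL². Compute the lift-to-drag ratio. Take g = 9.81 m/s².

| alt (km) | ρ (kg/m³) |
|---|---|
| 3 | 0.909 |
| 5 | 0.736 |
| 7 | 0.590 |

At 5 km, from the table: ρ = 0.736 kg/m³.
Level flight ⇒ L = W = m·g = 249000 × 9.81 = 2.4427×10^6 N.
q = ½ρv² = ½ × 0.736 × 243² = 21730 Pa.
Required CL = L/(qS) = 2.4427×10^6/(21730·293) = 0.3837.
CD = 0.0184 + 0.053 × 0.3837² = 0.0262.
L/D = CL/CD = 0.3837 / 0.0262 = 14.6

L/D = 14.6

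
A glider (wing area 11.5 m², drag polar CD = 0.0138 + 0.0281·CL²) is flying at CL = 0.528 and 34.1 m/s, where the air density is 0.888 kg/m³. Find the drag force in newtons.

D = 128 N

CD = 0.0138 + 0.0281 × 0.528² = 0.02163
D = ½ρv²S·CD = ½ × 0.888 × 34.1² × 11.5 × 0.02163 = 128 N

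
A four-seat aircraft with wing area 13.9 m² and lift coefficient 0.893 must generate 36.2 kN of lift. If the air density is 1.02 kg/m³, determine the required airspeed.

L = ½ρv²S·CL ⇒ v = √(2L/(ρ·S·CL))
v = √(2 × 36200 / (1.02 × 13.9 × 0.893)) = √5718 = 75.6 m/s

v = 75.6 m/s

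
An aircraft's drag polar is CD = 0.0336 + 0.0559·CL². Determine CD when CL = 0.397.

CD = 0.0336 + 0.0559 × 0.397² = 0.0336 + 0.00881 = 0.0424

CD = 0.0424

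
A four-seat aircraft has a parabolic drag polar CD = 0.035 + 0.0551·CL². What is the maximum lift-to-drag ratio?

(L/D)max = 11.4

For CD = CD0 + K·CL², (L/D)max occurs at CL* = √(CD0/K) and equals 1/(2√(K·CD0)).
(L/D)max = 1/(2√(0.0551 × 0.035)) = 1/(2 × 0.04391) = 11.4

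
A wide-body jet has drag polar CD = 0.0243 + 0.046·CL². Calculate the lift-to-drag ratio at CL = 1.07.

L/D = 13.9

CD = 0.0243 + 0.046 × 1.07² = 0.07697
L/D = CL/CD = 1.07 / 0.07697 = 13.9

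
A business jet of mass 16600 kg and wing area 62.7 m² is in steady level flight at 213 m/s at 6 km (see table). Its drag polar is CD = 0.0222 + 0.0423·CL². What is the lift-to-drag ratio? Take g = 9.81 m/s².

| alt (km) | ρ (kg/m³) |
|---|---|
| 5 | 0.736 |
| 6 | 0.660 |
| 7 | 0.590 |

At 6 km, from the table: ρ = 0.660 kg/m³.
Level flight ⇒ L = W = m·g = 16600 × 9.81 = 1.6285×10^5 N.
q = ½ρv² = ½ × 0.66 × 213² = 14970 Pa.
CL = W/(q·S) = 1.6285×10^5 / (14970 × 62.7) = 0.1735.
CD = 0.0222 + 0.0423 × 0.1735² = 0.02347.
L/D = CL/CD = 0.1735 / 0.02347 = 7.39

L/D = 7.39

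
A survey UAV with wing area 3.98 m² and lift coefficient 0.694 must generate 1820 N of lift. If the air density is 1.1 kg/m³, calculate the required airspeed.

v = 34.6 m/s

L = ½ρv²S·CL ⇒ v = √(2L/(ρ·S·CL))
v = √(2 × 1820 / (1.1 × 3.98 × 0.694)) = √1198 = 34.6 m/s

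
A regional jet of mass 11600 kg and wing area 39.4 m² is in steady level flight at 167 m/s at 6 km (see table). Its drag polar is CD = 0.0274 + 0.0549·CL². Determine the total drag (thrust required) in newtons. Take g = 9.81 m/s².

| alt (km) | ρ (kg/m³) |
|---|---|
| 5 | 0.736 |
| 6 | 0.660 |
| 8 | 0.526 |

At 6 km, from the table: ρ = 0.660 kg/m³.
Weight W = mg = 11600 × 9.81 = 1.138×10^5 N; in level flight L = W.
Dynamic pressure q = 0.5 × 0.66 × 167² = 9203 Pa.
CL = 2W/(ρv²S) = 2×1.138×10^5/(0.66×167²×39.4) = 0.3138.
CD = 0.0274 + 0.0549 × 0.3138² = 0.03281.
D = q·S·CD = 9203 × 39.4 × 0.03281 = 11900 N

D = 11900 N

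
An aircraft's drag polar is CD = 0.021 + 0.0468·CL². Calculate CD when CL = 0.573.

CD = 0.0364

CD = 0.021 + 0.0468 × 0.573² = 0.021 + 0.01537 = 0.0364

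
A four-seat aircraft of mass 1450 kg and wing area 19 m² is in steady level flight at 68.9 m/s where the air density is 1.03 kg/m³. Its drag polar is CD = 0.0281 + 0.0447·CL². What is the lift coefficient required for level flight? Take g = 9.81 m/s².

Level flight ⇒ L = W = m·g = 1450 × 9.81 = 14224 N.
Dynamic pressure q = 0.5 × 1.03 × 68.9² = 2445 Pa.
CL = 2W/(ρv²S) = 2×14224/(1.03×68.9²×19) = 0.3062.

CL = 0.306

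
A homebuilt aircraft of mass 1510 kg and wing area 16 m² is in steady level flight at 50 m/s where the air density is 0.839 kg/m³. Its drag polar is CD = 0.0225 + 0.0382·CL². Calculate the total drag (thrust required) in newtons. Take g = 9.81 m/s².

D = 877 N

In steady level flight, lift balances weight: W = mg = 1510 × 9.81 = 14813 N.
Dynamic pressure q = 0.5 × 0.839 × 50² = 1049 Pa.
CL = W/(q·S) = 14813 / (1049 × 16) = 0.8828.
CD = 0.0225 + 0.0382 × 0.8828² = 0.05227.
D = q·S·CD = 1049 × 16 × 0.05227 = 877.1 N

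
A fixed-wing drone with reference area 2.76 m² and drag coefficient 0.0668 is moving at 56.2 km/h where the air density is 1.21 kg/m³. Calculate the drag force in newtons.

D = 27.2 N

Convert speed: v = 56.2 km/h ÷ 3.6 = 15.61 m/s.
D = ½ρv²S·CD = ½ × 1.21 × 15.61² × 2.76 × 0.0668 = 27.2 N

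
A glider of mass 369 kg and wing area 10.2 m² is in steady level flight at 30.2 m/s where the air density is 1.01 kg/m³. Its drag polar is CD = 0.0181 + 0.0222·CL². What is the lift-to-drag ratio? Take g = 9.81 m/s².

L/D = 24.6

Weight W = mg = 369 × 9.81 = 3619.9 N; in level flight L = W.
Dynamic pressure q = 0.5 × 1.01 × 30.2² = 460.6 Pa.
CL = W/(q·S) = 3619.9 / (460.6 × 10.2) = 0.7705.
CD = 0.0181 + 0.0222 × 0.7705² = 0.03128.
L/D = CL/CD = 0.7705 / 0.03128 = 24.6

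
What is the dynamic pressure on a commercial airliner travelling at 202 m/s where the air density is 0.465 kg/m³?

q = ½ρv² = ½ × 0.465 × 202² = 9490 Pa

q = 9490 Pa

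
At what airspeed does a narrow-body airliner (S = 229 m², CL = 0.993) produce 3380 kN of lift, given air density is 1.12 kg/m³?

v = 163 m/s

L = ½ρv²S·CL ⇒ v = √(2L/(ρ·S·CL))
v = √(2 × 3.38×10^6 / (1.12 × 229 × 0.993)) = √26540 = 163 m/s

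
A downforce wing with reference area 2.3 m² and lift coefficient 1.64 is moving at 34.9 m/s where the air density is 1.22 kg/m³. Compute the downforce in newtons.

L = 2800 N

L = ½ρv²S·CL = ½ × 1.22 × 34.9² × 2.3 × 1.64 = 2800 N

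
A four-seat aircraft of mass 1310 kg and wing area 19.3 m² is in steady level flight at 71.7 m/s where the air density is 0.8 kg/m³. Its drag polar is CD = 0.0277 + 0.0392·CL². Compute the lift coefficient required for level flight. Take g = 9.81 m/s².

CL = 0.324

Weight W = mg = 1310 × 9.81 = 12851 N; in level flight L = W.
Dynamic pressure q = 0.5 × 0.8 × 71.7² = 2056 Pa.
CL = W/(q·S) = 12851 / (2056 × 19.3) = 0.3238.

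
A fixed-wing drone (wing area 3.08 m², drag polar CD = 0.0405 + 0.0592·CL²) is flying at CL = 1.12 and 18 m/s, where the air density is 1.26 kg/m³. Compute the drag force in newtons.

CD = 0.0405 + 0.0592 × 1.12² = 0.1148
D = ½ρv²S·CD = ½ × 1.26 × 18² × 3.08 × 0.1148 = 72.1 N

D = 72.1 N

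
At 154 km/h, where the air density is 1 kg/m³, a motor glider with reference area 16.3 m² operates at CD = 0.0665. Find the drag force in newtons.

D = 992 N

Convert speed: v = 154 km/h ÷ 3.6 = 42.78 m/s.
Dynamic pressure q = ½ρv² = ½ × 1 × 42.78² = 915 Pa.
D = q·S·CD = 915 × 16.3 × 0.0665 = 992 N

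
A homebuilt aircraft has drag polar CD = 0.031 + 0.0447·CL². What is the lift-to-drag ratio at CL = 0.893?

L/D = 13.4

CD = 0.031 + 0.0447 × 0.893² = 0.06665
L/D = CL/CD = 0.893 / 0.06665 = 13.4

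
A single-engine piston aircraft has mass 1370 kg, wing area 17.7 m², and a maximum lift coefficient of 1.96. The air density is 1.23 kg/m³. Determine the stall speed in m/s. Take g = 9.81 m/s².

Weight W = mg = 1370 × 9.81 = 13440 N.
From L = ½ρV²S·CL,max = W: V_stall = √(2W/(ρSCL,max)) = √(2·13440/(1.23·17.7·1.96))
V_stall = √629.9 = 25.1 m/s

V_stall = 25.1 m/s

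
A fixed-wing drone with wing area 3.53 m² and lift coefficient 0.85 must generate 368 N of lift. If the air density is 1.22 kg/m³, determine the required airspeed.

L = ½ρv²S·CL ⇒ v = √(2L/(ρ·S·CL))
v = √(2 × 368 / (1.22 × 3.53 × 0.85)) = √201.1 = 14.2 m/s

v = 14.2 m/s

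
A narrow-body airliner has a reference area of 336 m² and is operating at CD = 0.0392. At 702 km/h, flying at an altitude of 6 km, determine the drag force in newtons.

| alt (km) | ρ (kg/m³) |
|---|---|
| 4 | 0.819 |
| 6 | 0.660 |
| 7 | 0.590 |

At 6 km, from the table: ρ = 0.660 kg/m³.
Convert speed: v = 702 km/h ÷ 3.6 = 195 m/s.
Dynamic pressure q = ½ρv² = ½ × 0.66 × 195² = 12550 Pa.
D = q·S·CD = 12550 × 336 × 0.0392 = 1.65×10^5 N ≈ 165 kN

D = 1.65×10^5 N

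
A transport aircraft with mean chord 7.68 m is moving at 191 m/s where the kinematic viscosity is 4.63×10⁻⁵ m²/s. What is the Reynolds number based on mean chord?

Re = 3.17×10^7

Re = v·c/ν = 191 × 7.68 / (4.63×10⁻⁵) = 3.17×10^7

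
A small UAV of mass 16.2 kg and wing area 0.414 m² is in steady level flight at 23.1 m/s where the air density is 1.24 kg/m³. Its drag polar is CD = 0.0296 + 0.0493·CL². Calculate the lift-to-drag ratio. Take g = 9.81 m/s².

In steady level flight, lift balances weight: W = mg = 16.2 × 9.81 = 158.92 N.
q = ½ρv² = ½ × 1.24 × 23.1² = 330.8 Pa.
CL = W/(q·S) = 158.92 / (330.8 × 0.414) = 1.16.
CD = 0.0296 + 0.0493 × 1.16² = 0.09597.
L/D = CL/CD = 1.16 / 0.09597 = 12.1

L/D = 12.1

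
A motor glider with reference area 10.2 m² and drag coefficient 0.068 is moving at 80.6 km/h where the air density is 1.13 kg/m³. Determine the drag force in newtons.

Convert speed: v = 80.6 km/h ÷ 3.6 = 22.39 m/s.
D = ½ρv²S·CD = ½ × 1.13 × 22.39² × 10.2 × 0.068 = 196 N

D = 196 N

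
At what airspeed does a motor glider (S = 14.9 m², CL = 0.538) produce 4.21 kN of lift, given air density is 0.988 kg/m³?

v = 32.6 m/s

L = ½ρv²S·CL ⇒ v = √(2L/(ρ·S·CL))
v = √(2 × 4210 / (0.988 × 14.9 × 0.538)) = √1063 = 32.6 m/s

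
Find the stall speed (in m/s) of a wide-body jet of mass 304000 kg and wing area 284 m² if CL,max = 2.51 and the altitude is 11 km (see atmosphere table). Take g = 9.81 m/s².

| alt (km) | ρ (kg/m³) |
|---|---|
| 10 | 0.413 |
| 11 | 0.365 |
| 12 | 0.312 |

V_stall = 151 m/s

At 11 km, from the table: ρ = 0.365 kg/m³.
Stall occurs when L = W at CL,max. W = mg = 304000 × 9.81 = 2.982×10^6 N.
From L = ½ρV²S·CL,max = W: V_stall = √(2W/(ρSCL,max)) = √(2·2.982×10^6/(0.365·284·2.51))
V_stall = √22920 = 151 m/s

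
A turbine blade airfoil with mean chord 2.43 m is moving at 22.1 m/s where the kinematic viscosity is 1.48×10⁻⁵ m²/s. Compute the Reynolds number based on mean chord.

Re = 3.63×10^6

Re = v·c/ν = 22.1 × 2.43 / (1.48×10⁻⁵) = 3.63×10^6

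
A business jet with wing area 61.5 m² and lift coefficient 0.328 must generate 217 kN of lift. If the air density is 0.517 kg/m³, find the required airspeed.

v = 204 m/s

L = ½ρv²S·CL ⇒ v = √(2L/(ρ·S·CL))
v = √(2 × 2.17×10^5 / (0.517 × 61.5 × 0.328)) = √41620 = 204 m/s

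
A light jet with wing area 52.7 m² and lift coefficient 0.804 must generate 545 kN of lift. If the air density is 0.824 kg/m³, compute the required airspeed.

L = ½ρv²S·CL ⇒ v = √(2L/(ρ·S·CL))
v = √(2 × 5.45×10^5 / (0.824 × 52.7 × 0.804)) = √31220 = 177 m/s

v = 177 m/s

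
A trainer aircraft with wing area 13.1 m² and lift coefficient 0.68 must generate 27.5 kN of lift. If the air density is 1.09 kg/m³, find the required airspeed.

v = 75.3 m/s

L = ½ρv²S·CL ⇒ v = √(2L/(ρ·S·CL))
v = √(2 × 27500 / (1.09 × 13.1 × 0.68)) = √5664 = 75.3 m/s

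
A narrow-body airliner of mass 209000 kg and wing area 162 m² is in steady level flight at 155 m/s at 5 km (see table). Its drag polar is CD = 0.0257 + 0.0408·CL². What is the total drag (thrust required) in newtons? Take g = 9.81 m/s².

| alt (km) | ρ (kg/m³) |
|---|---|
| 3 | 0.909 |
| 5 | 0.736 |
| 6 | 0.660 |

D = 1.57×10^5 N

At 5 km, from the table: ρ = 0.736 kg/m³.
Weight W = mg = 209000 × 9.81 = 2.0503×10^6 N; in level flight L = W.
q = ½ρv² = ½ × 0.736 × 155² = 8841 Pa.
Required CL = L/(qS) = 2.0503×10^6/(8841·162) = 1.431.
CD = 0.0257 + 0.0408 × 1.431² = 0.1093.
D = q·S·CD = 8841 × 162 × 0.1093 = 1.566×10^5 N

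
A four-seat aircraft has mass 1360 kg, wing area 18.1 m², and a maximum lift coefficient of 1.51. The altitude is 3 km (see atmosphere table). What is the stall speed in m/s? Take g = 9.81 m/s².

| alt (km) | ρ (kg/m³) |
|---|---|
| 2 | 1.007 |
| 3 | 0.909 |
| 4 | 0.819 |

V_stall = 32.8 m/s

At 3 km, from the table: ρ = 0.909 kg/m³.
Stall occurs when L = W at CL,max. W = mg = 1360 × 9.81 = 13340 N.
V_stall = √(2W/(ρ·S·CL,max)) = √(2 × 13340 / (0.909 × 18.1 × 1.51))
V_stall = √1074 = 32.8 m/s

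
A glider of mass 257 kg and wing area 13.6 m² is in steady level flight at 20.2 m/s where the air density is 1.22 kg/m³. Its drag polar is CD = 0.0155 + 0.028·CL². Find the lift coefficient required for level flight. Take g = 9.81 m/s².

CL = 0.745

Level flight ⇒ L = W = m·g = 257 × 9.81 = 2521.2 N.
q = ½ρv² = ½ × 1.22 × 20.2² = 248.9 Pa.
CL = W/(q·S) = 2521.2 / (248.9 × 13.6) = 0.7448.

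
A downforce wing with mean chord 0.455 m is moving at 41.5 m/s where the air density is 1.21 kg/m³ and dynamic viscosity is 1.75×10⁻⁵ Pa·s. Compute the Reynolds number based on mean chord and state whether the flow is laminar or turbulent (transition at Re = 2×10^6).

Re = ρ·v·c/μ = 1.21 × 41.5 × 0.455 / (1.75×10⁻⁵) = 1.31×10^6
Since 1.31×10^6 < 2×10^6, the flow is laminar.

Re = 1.31×10^6 (laminar)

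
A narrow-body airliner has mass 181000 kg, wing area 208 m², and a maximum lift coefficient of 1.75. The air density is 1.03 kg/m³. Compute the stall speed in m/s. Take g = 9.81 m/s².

Stall occurs when L = W at CL,max. W = mg = 181000 × 9.81 = 1.776×10^6 N.
V_stall = √(2W/(ρ·S·CL,max)) = √(2 × 1.776×10^6 / (1.03 × 208 × 1.75))
V_stall = √9472 = 97.3 m/s

V_stall = 97.3 m/s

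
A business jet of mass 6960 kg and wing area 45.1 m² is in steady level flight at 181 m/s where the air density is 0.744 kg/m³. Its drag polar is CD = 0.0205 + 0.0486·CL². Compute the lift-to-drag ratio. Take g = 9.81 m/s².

Weight W = mg = 6960 × 9.81 = 68278 N; in level flight L = W.
q = ½ρv² = ½ × 0.744 × 181² = 12190 Pa.
CL = 2W/(ρv²S) = 2×68278/(0.744×181²×45.1) = 0.1242.
CD = 0.0205 + 0.0486 × 0.1242² = 0.02125.
L/D = CL/CD = 0.1242 / 0.02125 = 5.85

L/D = 5.85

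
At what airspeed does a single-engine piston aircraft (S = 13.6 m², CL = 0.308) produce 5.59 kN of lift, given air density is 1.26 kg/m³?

L = ½ρv²S·CL ⇒ v = √(2L/(ρ·S·CL))
v = √(2 × 5590 / (1.26 × 13.6 × 0.308)) = √2118 = 46 m/s

v = 46 m/s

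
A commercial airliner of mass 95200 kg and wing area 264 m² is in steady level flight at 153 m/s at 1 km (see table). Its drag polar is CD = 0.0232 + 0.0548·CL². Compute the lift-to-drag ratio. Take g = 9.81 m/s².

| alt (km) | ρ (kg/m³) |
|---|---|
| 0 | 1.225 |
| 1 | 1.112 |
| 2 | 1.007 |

L/D = 9.97

At 1 km, from the table: ρ = 1.112 kg/m³.
Weight W = mg = 95200 × 9.81 = 9.3391×10^5 N; in level flight L = W.
q = ½ρv² = ½ × 1.112 × 153² = 13020 Pa.
CL = W/(q·S) = 9.3391×10^5 / (13020 × 264) = 0.2718.
CD = 0.0232 + 0.0548 × 0.2718² = 0.02725.
L/D = CL/CD = 0.2718 / 0.02725 = 9.97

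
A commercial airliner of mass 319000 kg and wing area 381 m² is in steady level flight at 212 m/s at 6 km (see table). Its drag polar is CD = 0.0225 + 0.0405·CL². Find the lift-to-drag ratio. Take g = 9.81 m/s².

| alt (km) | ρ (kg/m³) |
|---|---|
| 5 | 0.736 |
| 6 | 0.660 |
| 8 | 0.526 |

At 6 km, from the table: ρ = 0.660 kg/m³.
Level flight ⇒ L = W = m·g = 319000 × 9.81 = 3.1294×10^6 N.
q = ½ρv² = ½ × 0.66 × 212² = 14830 Pa.
Required CL = L/(qS) = 3.1294×10^6/(14830·381) = 0.5538.
CD = 0.0225 + 0.0405 × 0.5538² = 0.03492.
L/D = CL/CD = 0.5538 / 0.03492 = 15.9

L/D = 15.9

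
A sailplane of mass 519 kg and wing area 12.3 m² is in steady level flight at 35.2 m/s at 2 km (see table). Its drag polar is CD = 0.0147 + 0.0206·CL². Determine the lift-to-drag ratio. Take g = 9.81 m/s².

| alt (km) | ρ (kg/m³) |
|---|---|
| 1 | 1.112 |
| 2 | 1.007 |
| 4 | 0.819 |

At 2 km, from the table: ρ = 1.007 kg/m³.
Weight W = mg = 519 × 9.81 = 5091.4 N; in level flight L = W.
Dynamic pressure q = 0.5 × 1.007 × 35.2² = 623.9 Pa.
Required CL = L/(qS) = 5091.4/(623.9·12.3) = 0.6635.
CD = 0.0147 + 0.0206 × 0.6635² = 0.02377.
L/D = CL/CD = 0.6635 / 0.02377 = 27.9

L/D = 27.9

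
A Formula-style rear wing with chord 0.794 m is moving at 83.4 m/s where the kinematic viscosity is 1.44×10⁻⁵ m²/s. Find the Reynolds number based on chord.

Re = 4.6×10^6

Re = v·c/ν = 83.4 × 0.794 / (1.44×10⁻⁵) = 4.6×10^6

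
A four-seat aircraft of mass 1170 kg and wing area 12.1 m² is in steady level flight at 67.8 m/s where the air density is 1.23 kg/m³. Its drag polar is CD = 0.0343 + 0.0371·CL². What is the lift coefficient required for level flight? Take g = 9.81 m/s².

Level flight ⇒ L = W = m·g = 1170 × 9.81 = 11478 N.
Dynamic pressure q = 0.5 × 1.23 × 67.8² = 2827 Pa.
Required CL = L/(qS) = 11478/(2827·12.1) = 0.3355.

CL = 0.336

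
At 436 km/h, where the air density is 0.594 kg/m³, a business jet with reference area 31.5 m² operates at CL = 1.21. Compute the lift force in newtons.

L = 1.66×10^5 N

Convert speed: v = 436 km/h ÷ 3.6 = 121.1 m/s.
L = ½ρv²S·CL = ½ × 0.594 × 121.1² × 31.5 × 1.21 = 1.66×10^5 N ≈ 166 kN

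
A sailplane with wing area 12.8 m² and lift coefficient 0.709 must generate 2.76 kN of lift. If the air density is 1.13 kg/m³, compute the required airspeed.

v = 23.2 m/s

L = ½ρv²S·CL ⇒ v = √(2L/(ρ·S·CL))
v = √(2 × 2760 / (1.13 × 12.8 × 0.709)) = √538.3 = 23.2 m/s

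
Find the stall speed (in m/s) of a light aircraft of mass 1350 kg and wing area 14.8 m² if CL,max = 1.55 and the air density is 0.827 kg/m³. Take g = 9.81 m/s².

Weight W = mg = 1350 × 9.81 = 13240 N.
V_stall = √(2W/(ρ·S·CL,max)) = √(2 × 13240 / (0.827 × 14.8 × 1.55))
V_stall = √1396 = 37.4 m/s

V_stall = 37.4 m/s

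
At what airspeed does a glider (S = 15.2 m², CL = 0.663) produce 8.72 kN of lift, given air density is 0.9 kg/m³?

v = 43.9 m/s

L = ½ρv²S·CL ⇒ v = √(2L/(ρ·S·CL))
v = √(2 × 8720 / (0.9 × 15.2 × 0.663)) = √1923 = 43.9 m/s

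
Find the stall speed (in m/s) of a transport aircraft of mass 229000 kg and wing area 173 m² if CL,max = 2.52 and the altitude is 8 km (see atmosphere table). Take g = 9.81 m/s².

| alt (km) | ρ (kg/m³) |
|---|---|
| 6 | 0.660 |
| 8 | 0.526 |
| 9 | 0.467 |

V_stall = 140 m/s

At 8 km, from the table: ρ = 0.526 kg/m³.
At stall, lift equals weight: L = W = m·g = 229000 × 9.81 = 2.246×10^6 N.
V_stall = √(2W/(ρ·S·CL,max)) = √(2 × 2.246×10^6 / (0.526 × 173 × 2.52))
V_stall = √19590 = 140 m/s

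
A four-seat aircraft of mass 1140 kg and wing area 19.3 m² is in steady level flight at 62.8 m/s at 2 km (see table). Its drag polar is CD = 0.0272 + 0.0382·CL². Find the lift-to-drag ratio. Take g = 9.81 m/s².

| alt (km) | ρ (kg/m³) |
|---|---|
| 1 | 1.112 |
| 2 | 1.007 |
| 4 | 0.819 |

L/D = 9.58

At 2 km, from the table: ρ = 1.007 kg/m³.
In steady level flight, lift balances weight: W = mg = 1140 × 9.81 = 11183 N.
q = ½ρv² = ½ × 1.007 × 62.8² = 1986 Pa.
Required CL = L/(qS) = 11183/(1986·19.3) = 0.2918.
CD = 0.0272 + 0.0382 × 0.2918² = 0.03045.
L/D = CL/CD = 0.2918 / 0.03045 = 9.58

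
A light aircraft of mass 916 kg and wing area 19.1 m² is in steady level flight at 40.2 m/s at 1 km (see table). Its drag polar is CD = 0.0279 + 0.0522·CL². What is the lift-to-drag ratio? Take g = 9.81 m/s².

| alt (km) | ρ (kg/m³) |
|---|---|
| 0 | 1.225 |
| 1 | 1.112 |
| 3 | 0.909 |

L/D = 12.4

At 1 km, from the table: ρ = 1.112 kg/m³.
Level flight ⇒ L = W = m·g = 916 × 9.81 = 8986 N.
q = ½ρv² = ½ × 1.112 × 40.2² = 898.5 Pa.
CL = W/(q·S) = 8986 / (898.5 × 19.1) = 0.5236.
CD = 0.0279 + 0.0522 × 0.5236² = 0.04221.
L/D = CL/CD = 0.5236 / 0.04221 = 12.4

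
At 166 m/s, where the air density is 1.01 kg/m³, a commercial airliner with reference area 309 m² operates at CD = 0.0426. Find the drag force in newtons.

Dynamic pressure q = ½ρv² = ½ × 1.01 × 166² = 13920 Pa.
D = q·S·CD = 13920 × 309 × 0.0426 = 1.83×10^5 N ≈ 183 kN

D = 1.83×10^5 N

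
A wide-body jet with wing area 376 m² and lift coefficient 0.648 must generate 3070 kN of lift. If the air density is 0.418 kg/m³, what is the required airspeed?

L = ½ρv²S·CL ⇒ v = √(2L/(ρ·S·CL))
v = √(2 × 3.07×10^6 / (0.418 × 376 × 0.648)) = √60290 = 246 m/s

v = 246 m/s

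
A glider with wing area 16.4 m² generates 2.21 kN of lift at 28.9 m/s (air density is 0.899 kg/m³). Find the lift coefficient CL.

CL = 0.359

From L = ½ρv²S·CL, rearranging gives CL = 2L/(ρv²S).
CL = 2 × 2210 / (0.899 × 28.9² × 16.4) = 0.359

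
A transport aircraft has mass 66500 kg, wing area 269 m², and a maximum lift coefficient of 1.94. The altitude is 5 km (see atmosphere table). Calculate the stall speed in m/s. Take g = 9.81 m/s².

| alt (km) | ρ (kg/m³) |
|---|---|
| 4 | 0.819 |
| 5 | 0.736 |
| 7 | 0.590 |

V_stall = 58.3 m/s

At 5 km, from the table: ρ = 0.736 kg/m³.
Weight W = mg = 66500 × 9.81 = 6.524×10^5 N.
V_stall = √(2W/(ρ·S·CL,max)) = √(2 × 6.524×10^5 / (0.736 × 269 × 1.94))
V_stall = √3397 = 58.3 m/s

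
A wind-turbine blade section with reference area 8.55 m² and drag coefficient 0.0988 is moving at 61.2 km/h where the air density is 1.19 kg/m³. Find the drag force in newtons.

Convert speed: v = 61.2 km/h ÷ 3.6 = 17 m/s.
D = ½ρv²S·CD = ½ × 1.19 × 17² × 8.55 × 0.0988 = 145 N

D = 145 N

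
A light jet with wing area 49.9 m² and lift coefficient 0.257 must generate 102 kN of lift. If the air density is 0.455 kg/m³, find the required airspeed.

v = 187 m/s

L = ½ρv²S·CL ⇒ v = √(2L/(ρ·S·CL))
v = √(2 × 1.02×10^5 / (0.455 × 49.9 × 0.257)) = √34960 = 187 m/s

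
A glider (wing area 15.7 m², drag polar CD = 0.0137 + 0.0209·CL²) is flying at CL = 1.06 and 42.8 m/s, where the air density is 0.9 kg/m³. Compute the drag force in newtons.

D = 481 N

CD = 0.0137 + 0.0209 × 1.06² = 0.03718
D = ½ρv²S·CD = ½ × 0.9 × 42.8² × 15.7 × 0.03718 = 481 N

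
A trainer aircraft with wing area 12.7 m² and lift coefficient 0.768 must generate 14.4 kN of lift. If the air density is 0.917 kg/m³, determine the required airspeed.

v = 56.7 m/s

L = ½ρv²S·CL ⇒ v = √(2L/(ρ·S·CL))
v = √(2 × 14400 / (0.917 × 12.7 × 0.768)) = √3220 = 56.7 m/s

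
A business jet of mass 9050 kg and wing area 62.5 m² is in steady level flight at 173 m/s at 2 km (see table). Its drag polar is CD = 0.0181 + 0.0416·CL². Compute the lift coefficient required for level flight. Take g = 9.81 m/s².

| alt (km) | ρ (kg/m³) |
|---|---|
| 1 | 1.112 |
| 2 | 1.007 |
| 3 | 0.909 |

CL = 0.0943

At 2 km, from the table: ρ = 1.007 kg/m³.
Weight W = mg = 9050 × 9.81 = 88780 N; in level flight L = W.
Dynamic pressure q = 0.5 × 1.007 × 173² = 15070 Pa.
CL = 2W/(ρv²S) = 2×88780/(1.007×173²×62.5) = 0.09426.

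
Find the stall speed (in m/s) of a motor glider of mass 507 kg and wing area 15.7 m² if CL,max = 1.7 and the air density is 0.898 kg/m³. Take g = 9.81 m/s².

V_stall = 20.4 m/s

At stall, lift equals weight: L = W = m·g = 507 × 9.81 = 4974 N.
V_stall = √(2W/(ρ·S·CL,max)) = √(2 × 4974 / (0.898 × 15.7 × 1.7))
V_stall = √415 = 20.4 m/s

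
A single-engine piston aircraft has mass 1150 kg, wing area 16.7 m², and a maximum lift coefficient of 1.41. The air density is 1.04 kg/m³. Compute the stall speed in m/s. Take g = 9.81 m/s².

V_stall = 30.4 m/s

At stall, lift equals weight: L = W = m·g = 1150 × 9.81 = 11280 N.
From L = ½ρV²S·CL,max = W: V_stall = √(2W/(ρSCL,max)) = √(2·11280/(1.04·16.7·1.41))
V_stall = √921.4 = 30.4 m/s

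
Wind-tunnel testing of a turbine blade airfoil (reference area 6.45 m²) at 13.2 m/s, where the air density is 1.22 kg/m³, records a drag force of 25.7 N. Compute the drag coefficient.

From D = ½ρv²S·CD, rearranging gives CD = 2D/(ρv²S).
CD = 2 × 25.7 / (1.22 × 13.2² × 6.45) = 0.0375

CD = 0.0375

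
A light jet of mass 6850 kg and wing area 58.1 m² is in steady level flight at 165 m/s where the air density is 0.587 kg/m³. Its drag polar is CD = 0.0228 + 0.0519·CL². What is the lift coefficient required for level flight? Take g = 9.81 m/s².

CL = 0.145

Weight W = mg = 6850 × 9.81 = 67198 N; in level flight L = W.
q = ½ρv² = ½ × 0.587 × 165² = 7991 Pa.
CL = 2W/(ρv²S) = 2×67198/(0.587×165²×58.1) = 0.1447.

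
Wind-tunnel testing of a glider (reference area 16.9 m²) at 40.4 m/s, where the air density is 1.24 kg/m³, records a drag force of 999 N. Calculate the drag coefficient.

From D = ½ρv²S·CD, rearranging gives CD = 2D/(ρv²S).
CD = 2 × 999 / (1.24 × 40.4² × 16.9) = 0.0584

CD = 0.0584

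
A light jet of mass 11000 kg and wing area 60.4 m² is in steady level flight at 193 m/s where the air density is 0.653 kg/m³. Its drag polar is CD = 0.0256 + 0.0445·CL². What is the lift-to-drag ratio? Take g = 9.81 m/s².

L/D = 5.53

Level flight ⇒ L = W = m·g = 11000 × 9.81 = 1.0791×10^5 N.
Dynamic pressure q = 0.5 × 0.653 × 193² = 12160 Pa.
Required CL = L/(qS) = 1.0791×10^5/(12160·60.4) = 0.1469.
CD = 0.0256 + 0.0445 × 0.1469² = 0.02656.
L/D = CL/CD = 0.1469 / 0.02656 = 5.53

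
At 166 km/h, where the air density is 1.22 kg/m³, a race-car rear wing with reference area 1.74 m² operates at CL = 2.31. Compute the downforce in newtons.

Convert speed: v = 166 km/h ÷ 3.6 = 46.11 m/s.
Dynamic pressure q = ½ρv² = ½ × 1.22 × 46.11² = 1297 Pa.
L = q·S·CL = 1297 × 1.74 × 2.31 = 5210 N ≈ 5.21 kN

L = 5210 N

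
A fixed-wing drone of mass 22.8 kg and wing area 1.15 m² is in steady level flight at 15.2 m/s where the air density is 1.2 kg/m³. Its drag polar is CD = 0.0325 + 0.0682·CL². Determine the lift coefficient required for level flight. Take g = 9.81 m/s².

CL = 1.4

In steady level flight, lift balances weight: W = mg = 22.8 × 9.81 = 223.67 N.
q = ½ρv² = ½ × 1.2 × 15.2² = 138.6 Pa.
CL = W/(q·S) = 223.67 / (138.6 × 1.15) = 1.403.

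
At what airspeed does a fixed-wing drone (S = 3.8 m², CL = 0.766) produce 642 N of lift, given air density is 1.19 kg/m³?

L = ½ρv²S·CL ⇒ v = √(2L/(ρ·S·CL))
v = √(2 × 642 / (1.19 × 3.8 × 0.766)) = √370.7 = 19.3 m/s

v = 19.3 m/s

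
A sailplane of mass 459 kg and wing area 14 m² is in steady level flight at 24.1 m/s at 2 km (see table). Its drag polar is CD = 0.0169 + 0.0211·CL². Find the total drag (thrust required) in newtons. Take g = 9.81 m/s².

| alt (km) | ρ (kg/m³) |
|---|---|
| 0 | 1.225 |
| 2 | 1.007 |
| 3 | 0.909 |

At 2 km, from the table: ρ = 1.007 kg/m³.
Weight W = mg = 459 × 9.81 = 4502.8 N; in level flight L = W.
Dynamic pressure q = 0.5 × 1.007 × 24.1² = 292.4 Pa.
CL = W/(q·S) = 4502.8 / (292.4 × 14) = 1.1.
CD = 0.0169 + 0.0211 × 1.1² = 0.04242.
D = q·S·CD = 292.4 × 14 × 0.04242 = 173.7 N

D = 174 N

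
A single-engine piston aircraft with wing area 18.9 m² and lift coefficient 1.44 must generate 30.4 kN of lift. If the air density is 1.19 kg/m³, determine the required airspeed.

v = 43.3 m/s

L = ½ρv²S·CL ⇒ v = √(2L/(ρ·S·CL))
v = √(2 × 30400 / (1.19 × 18.9 × 1.44)) = √1877 = 43.3 m/s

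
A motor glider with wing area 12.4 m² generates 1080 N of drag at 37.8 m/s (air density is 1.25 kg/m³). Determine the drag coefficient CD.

CD = 0.0975

From D = ½ρv²S·CD, rearranging gives CD = 2D/(ρv²S).
CD = 2 × 1080 / (1.25 × 37.8² × 12.4) = 0.0975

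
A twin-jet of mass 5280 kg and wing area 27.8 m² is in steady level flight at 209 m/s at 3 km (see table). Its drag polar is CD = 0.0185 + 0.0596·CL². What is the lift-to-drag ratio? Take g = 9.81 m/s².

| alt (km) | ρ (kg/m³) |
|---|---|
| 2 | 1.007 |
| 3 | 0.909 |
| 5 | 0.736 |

At 3 km, from the table: ρ = 0.909 kg/m³.
In steady level flight, lift balances weight: W = mg = 5280 × 9.81 = 51797 N.
q = ½ρv² = ½ × 0.909 × 209² = 19850 Pa.
CL = W/(q·S) = 51797 / (19850 × 27.8) = 0.09385.
CD = 0.0185 + 0.0596 × 0.09385² = 0.01902.
L/D = CL/CD = 0.09385 / 0.01902 = 4.93

L/D = 4.93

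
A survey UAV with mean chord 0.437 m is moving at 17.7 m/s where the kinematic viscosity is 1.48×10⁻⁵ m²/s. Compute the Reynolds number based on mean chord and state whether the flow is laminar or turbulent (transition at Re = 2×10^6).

Re = 5.23×10^5 (laminar)

Re = v·c/ν = 17.7 × 0.437 / (1.48×10⁻⁵) = 5.23×10^5
Since 5.23×10^5 < 2×10^6, the flow is laminar.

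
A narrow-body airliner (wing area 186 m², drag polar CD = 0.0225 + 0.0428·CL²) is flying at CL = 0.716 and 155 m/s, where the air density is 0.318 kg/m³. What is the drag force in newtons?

CD = 0.0225 + 0.0428 × 0.716² = 0.04444
D = ½ρv²S·CD = ½ × 0.318 × 155² × 186 × 0.04444 = 31600 N

D = 31600 N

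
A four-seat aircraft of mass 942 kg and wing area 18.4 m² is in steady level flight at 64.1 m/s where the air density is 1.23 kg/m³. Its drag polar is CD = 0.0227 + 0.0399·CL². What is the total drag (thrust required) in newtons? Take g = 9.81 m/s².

D = 1130 N

In steady level flight, lift balances weight: W = mg = 942 × 9.81 = 9241 N.
q = ½ρv² = ½ × 1.23 × 64.1² = 2527 Pa.
CL = 2W/(ρv²S) = 2×9241/(1.23×64.1²×18.4) = 0.1988.
CD = 0.0227 + 0.0399 × 0.1988² = 0.02428.
D = q·S·CD = 2527 × 18.4 × 0.02428 = 1129 N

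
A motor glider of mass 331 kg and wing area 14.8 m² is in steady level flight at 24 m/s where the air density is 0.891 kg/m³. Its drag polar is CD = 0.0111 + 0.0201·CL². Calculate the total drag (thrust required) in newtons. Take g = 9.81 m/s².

D = 98 N

Weight W = mg = 331 × 9.81 = 3247.1 N; in level flight L = W.
Dynamic pressure q = 0.5 × 0.891 × 24² = 256.6 Pa.
CL = W/(q·S) = 3247.1 / (256.6 × 14.8) = 0.855.
CD = 0.0111 + 0.0201 × 0.855² = 0.02579.
D = q·S·CD = 256.6 × 14.8 × 0.02579 = 97.96 N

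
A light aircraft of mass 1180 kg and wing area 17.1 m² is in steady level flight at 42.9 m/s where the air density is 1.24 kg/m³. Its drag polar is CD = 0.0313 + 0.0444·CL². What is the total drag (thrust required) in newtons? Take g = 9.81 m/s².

D = 916 N

Weight W = mg = 1180 × 9.81 = 11576 N; in level flight L = W.
Dynamic pressure q = 0.5 × 1.24 × 42.9² = 1141 Pa.
CL = W/(q·S) = 11576 / (1141 × 17.1) = 0.5933.
CD = 0.0313 + 0.0444 × 0.5933² = 0.04693.
D = q·S·CD = 1141 × 17.1 × 0.04693 = 915.6 N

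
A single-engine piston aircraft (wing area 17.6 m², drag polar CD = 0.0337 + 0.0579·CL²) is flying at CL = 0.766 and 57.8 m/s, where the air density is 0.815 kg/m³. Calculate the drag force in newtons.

D = 1620 N

CD = 0.0337 + 0.0579 × 0.766² = 0.06767
D = ½ρv²S·CD = ½ × 0.815 × 57.8² × 17.6 × 0.06767 = 1620 N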